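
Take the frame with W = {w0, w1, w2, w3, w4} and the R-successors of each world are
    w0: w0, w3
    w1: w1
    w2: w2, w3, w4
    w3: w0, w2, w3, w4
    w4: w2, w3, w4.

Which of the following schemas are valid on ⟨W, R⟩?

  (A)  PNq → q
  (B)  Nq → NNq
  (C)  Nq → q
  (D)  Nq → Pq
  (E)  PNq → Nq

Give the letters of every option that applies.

R is reflexive: each world relates to itself.
R is symmetric: every R-edge is matched by its reverse.
R is not transitive: w0 R w3 and w3 R w2 but not w0 R w2.
R is not euclidean: w3 R w0 and w3 R w2 but not w0 R w2.
R is serial: every world has an R-successor.
(A) the dual of axiom B: valid iff R is symmetric. R is symmetric — valid.
(B) Nq → NNq is axiom 4, which corresponds to transitivity. R is not transitive — not valid.
(C) axiom T: valid iff R is reflexive. R is reflexive — valid.
(D) axiom D: valid iff R is serial. R is serial — valid.
(E) the dual of axiom 5: valid iff R is euclidean. R is not euclidean — not valid.

A, C, D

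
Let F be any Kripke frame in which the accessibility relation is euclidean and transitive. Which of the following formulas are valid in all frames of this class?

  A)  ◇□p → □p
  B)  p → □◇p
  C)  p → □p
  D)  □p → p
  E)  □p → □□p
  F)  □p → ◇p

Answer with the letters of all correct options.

(A) the dual of axiom 5: valid iff R is euclidean. Every such R is euclidean — valid.
(B) p → □◇p is axiom B; it is valid on a frame exactly when R is symmetric. Such an R need not be symmetric, so not valid.
(C) p → □p is equivalent to ◇p→p; it holds exactly when R ⊆ identity. Such an R need not be a subset of the identity — not valid.
(D) □p → p (axiom T) characterises the reflexive frames. Such an R need not be reflexive — not valid.
(E) axiom 4: valid iff R is transitive. Every such R is transitive — valid.
(F) axiom D: valid iff R is serial. Such an R need not be serial — not valid.

A, E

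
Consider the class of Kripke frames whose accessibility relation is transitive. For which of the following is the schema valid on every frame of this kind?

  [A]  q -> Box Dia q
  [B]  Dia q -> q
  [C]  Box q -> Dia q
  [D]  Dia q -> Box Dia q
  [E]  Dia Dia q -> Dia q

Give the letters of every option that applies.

E

(A) axiom B: valid iff R is symmetric. Such an R need not be symmetric — not valid.
(B) Dia q -> q (the converse of T) corresponds to R being a subset of the identity. Such an R need not be a subset of the identity, so not valid.
(C) Box q -> Dia q is axiom D, which corresponds to seriality. Such an R need not be serial — not valid.
(D) Dia q -> Box Dia q (axiom 5) characterises the euclidean frames. Such an R need not be euclidean — not valid.
(E) Dia Dia q -> Dia q (the dual of axiom 4) characterises the transitive frames. Every such R is transitive — valid.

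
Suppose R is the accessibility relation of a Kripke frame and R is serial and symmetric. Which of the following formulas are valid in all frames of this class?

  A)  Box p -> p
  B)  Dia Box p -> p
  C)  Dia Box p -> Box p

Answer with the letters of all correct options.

(A) Box p -> p is axiom T; it is valid on a frame exactly when R is reflexive. Such an R need not be reflexive, so not valid.
(B) the dual of axiom B: valid iff R is symmetric. Every such R is symmetric — valid.
(C) Dia Box p -> Box p is the dual of axiom 5, which corresponds to the euclidean property. Such an R need not be euclidean — not valid.

B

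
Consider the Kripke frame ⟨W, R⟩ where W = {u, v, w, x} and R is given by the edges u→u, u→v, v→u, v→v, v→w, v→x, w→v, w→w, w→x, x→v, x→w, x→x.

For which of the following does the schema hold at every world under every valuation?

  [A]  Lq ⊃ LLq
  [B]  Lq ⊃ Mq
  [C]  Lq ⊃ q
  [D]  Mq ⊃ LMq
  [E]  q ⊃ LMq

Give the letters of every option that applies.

B, C, E

R is reflexive: each world relates to itself.
R is symmetric: every R-edge is matched by its reverse.
R is not transitive: u R v and v R w but not u R w.
R is not euclidean: v R u and v R w but not u R w.
R is serial: every world has an R-successor.
(A) Lq ⊃ LLq (axiom 4) characterises the transitive frames. R is not transitive — not valid.
(B) Lq ⊃ Mq is axiom D, which corresponds to seriality. R is serial — valid.
(C) Lq ⊃ q is axiom T; it is valid on a frame exactly when R is reflexive. R is reflexive, so valid.
(D) axiom 5: valid iff R is euclidean. R is not euclidean — not valid.
(E) q ⊃ LMq (axiom B) characterises the symmetric frames. R is symmetric — valid.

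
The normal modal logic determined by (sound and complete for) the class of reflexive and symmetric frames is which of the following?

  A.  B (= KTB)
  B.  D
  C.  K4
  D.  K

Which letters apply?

A

(A) B (= KTB) is determined by exactly this class.
(B) D is determined by the class of serial frames.
(C) K4 is determined by the class of transitive frames.
(D) K is determined by the class of arbitrary frames.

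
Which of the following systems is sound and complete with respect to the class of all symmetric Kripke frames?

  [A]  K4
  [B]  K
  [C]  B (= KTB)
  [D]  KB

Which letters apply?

(A) K4 is determined by the class of transitive frames.
(B) K is determined by the class of arbitrary frames.
(C) B (= KTB) is determined by the class of reflexive and symmetric frames.
(D) KB is determined by exactly this class.

D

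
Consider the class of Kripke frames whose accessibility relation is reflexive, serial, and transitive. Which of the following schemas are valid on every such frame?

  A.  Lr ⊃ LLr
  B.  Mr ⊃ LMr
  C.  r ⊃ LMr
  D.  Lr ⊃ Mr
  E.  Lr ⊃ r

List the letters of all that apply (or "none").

(A) Lr ⊃ LLr (axiom 4) characterises the transitive frames. Every such R is transitive — valid.
(B) axiom 5: valid iff R is euclidean. Such an R need not be euclidean — not valid.
(C) r ⊃ LMr (axiom B) characterises the symmetric frames. Such an R need not be symmetric — not valid.
(D) axiom D: valid iff R is serial. Every such R is serial — valid.
(E) axiom T: valid iff R is reflexive. Every such R is reflexive — valid.

A, D, E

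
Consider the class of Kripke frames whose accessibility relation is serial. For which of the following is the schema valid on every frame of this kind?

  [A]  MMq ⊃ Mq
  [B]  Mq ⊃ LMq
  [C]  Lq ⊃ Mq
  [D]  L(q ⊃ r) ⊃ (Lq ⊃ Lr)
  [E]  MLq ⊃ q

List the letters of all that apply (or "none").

C, D

(A) MMq ⊃ Mq (the dual of axiom 4) characterises the transitive frames. Such an R need not be transitive — not valid.
(B) axiom 5: valid iff R is euclidean. Such an R need not be euclidean — not valid.
(C) Lq ⊃ Mq (axiom D) characterises the serial frames. Every such R is serial — valid.
(D) L(q ⊃ r) ⊃ (Lq ⊃ Lr) is the K axiom; it holds on all frames — valid.
(E) MLq ⊃ q is the dual of axiom B, which corresponds to symmetry. Such an R need not be symmetric — not valid.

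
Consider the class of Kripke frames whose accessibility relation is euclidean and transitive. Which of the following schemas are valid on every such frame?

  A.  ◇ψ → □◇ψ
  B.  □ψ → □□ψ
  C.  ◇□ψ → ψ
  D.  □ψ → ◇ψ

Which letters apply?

A, B

(A) axiom 5: valid iff R is euclidean. Every such R is euclidean — valid.
(B) □ψ → □□ψ is axiom 4, which corresponds to transitivity. Every such R is transitive — valid.
(C) ◇□ψ → ψ is the dual of axiom B; it is valid on a frame exactly when R is symmetric. Such an R need not be symmetric, so not valid.
(D) □ψ → ◇ψ is axiom D, which corresponds to seriality. Such an R need not be serial — not valid.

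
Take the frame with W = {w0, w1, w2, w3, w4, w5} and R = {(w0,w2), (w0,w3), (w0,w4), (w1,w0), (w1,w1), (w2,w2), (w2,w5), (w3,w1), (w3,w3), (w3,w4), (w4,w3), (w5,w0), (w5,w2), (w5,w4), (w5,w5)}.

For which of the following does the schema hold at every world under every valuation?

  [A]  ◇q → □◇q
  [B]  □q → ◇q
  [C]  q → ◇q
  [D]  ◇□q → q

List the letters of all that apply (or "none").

R is not reflexive: not w0 R w0.
R is not symmetric: w0 R w2 but not w2 R w0.
R is not euclidean: w0 R w2 and w0 R w3 but not w2 R w3.
R is serial: every world has an R-successor.
(A) ◇q → □◇q (axiom 5) characterises the euclidean frames. R is not euclidean — not valid.
(B) axiom D: valid iff R is serial. R is serial — valid.
(C) the dual of axiom T: valid iff R is reflexive. R is not reflexive — not valid.
(D) ◇□q → q is the dual of axiom B; it is valid on a frame exactly when R is symmetric. R is not symmetric, so not valid.

B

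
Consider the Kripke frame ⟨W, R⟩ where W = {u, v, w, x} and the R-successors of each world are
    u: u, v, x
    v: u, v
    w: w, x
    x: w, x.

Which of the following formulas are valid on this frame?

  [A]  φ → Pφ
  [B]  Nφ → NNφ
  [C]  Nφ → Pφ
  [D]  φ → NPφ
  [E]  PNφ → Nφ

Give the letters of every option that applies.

A, C

R is reflexive: each world relates to itself.
R is not symmetric: u R x but not x R u.
R is not transitive: u R x and x R w but not u R w.
R is not euclidean: u R v and u R x but not v R x.
R is serial: every world has an R-successor.
(A) φ → Pφ is the dual of axiom T, which corresponds to reflexivity. R is reflexive — valid.
(B) Nφ → NNφ is axiom 4; it is valid on a frame exactly when R is transitive. R is not transitive, so not valid.
(C) axiom D: valid iff R is serial. R is serial — valid.
(D) φ → NPφ is axiom B; it is valid on a frame exactly when R is symmetric. R is not symmetric, so not valid.
(E) PNφ → Nφ is the dual of axiom 5, which corresponds to the euclidean property. R is not euclidean — not valid.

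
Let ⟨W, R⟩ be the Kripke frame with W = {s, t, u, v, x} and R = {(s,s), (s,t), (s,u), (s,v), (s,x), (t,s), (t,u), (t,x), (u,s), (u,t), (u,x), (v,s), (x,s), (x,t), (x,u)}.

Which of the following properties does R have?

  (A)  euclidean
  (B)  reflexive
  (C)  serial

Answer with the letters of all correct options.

C

(A) not euclidean: s R t and s R v but not t R v.
(B) not reflexive: not t R t.
(C) serial: every world has an R-successor.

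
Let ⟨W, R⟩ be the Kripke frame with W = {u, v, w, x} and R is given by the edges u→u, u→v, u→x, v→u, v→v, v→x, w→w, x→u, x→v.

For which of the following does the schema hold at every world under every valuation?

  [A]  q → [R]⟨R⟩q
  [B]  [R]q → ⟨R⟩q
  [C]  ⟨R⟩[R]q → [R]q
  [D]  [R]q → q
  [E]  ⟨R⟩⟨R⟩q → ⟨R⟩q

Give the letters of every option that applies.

A, B

R is not reflexive: not x R x.
R is symmetric: every R-edge is matched by its reverse.
R is not transitive: x R u and u R x but not x R x.
R is not euclidean: u R x and u R x but not x R x.
R is serial: every world has an R-successor.
(A) q → [R]⟨R⟩q is axiom B; it is valid on a frame exactly when R is symmetric. R is symmetric, so valid.
(B) [R]q → ⟨R⟩q is axiom D; it is valid on a frame exactly when R is serial. R is serial, so valid.
(C) the dual of axiom 5: valid iff R is euclidean. R is not euclidean — not valid.
(D) [R]q → q is axiom T; it is valid on a frame exactly when R is reflexive. R is not reflexive, so not valid.
(E) the dual of axiom 4: valid iff R is transitive. R is not transitive — not valid.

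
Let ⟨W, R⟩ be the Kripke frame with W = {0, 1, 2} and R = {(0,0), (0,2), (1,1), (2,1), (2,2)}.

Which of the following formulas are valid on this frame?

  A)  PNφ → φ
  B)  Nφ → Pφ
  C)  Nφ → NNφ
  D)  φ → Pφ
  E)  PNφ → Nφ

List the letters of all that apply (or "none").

B, D

R is reflexive: each world relates to itself.
R is not symmetric: 0 R 2 but not 2 R 0.
R is not transitive: 0 R 2 and 2 R 1 but not 0 R 1.
R is not euclidean: 0 R 2 and 0 R 0 but not 2 R 0.
R is serial: every world has an R-successor.
(A) PNφ → φ is the dual of axiom B, which corresponds to symmetry. R is not symmetric — not valid.
(B) Nφ → Pφ (axiom D) characterises the serial frames. R is serial — valid.
(C) Nφ → NNφ is axiom 4; it is valid on a frame exactly when R is transitive. R is not transitive, so not valid.
(D) the dual of axiom T: valid iff R is reflexive. R is reflexive — valid.
(E) PNφ → Nφ is the dual of axiom 5; it is valid on a frame exactly when R is euclidean. R is not euclidean, so not valid.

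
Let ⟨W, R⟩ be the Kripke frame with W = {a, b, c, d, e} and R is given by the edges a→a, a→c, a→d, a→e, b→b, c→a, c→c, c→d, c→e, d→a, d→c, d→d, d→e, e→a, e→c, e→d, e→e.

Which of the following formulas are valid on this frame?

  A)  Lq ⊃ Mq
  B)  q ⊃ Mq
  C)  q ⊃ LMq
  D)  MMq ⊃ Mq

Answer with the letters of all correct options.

R is reflexive: each world relates to itself.
R is symmetric: every R-edge is matched by its reverse.
R is transitive: R is closed under composition.
R is serial: every world has an R-successor.
(A) Lq ⊃ Mq is axiom D; it is valid on a frame exactly when R is serial. R is serial, so valid.
(B) q ⊃ Mq (the dual of axiom T) characterises the reflexive frames. R is reflexive — valid.
(C) q ⊃ LMq (axiom B) characterises the symmetric frames. R is symmetric — valid.
(D) MMq ⊃ Mq is the dual of axiom 4; it is valid on a frame exactly when R is transitive. R is transitive, so valid.

A, B, C, D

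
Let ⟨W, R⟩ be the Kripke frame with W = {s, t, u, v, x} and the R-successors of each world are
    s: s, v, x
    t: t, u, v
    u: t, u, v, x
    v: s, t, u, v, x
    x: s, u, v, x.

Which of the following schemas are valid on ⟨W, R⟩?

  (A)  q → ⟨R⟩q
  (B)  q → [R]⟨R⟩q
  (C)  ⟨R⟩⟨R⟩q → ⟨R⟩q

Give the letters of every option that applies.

R is reflexive: each world relates to itself.
R is symmetric: every R-edge is matched by its reverse.
R is not transitive: s R v and v R t but not s R t.
(A) the dual of axiom T: valid iff R is reflexive. R is reflexive — valid.
(B) axiom B: valid iff R is symmetric. R is symmetric — valid.
(C) ⟨R⟩⟨R⟩q → ⟨R⟩q is the dual of axiom 4; it is valid on a frame exactly when R is transitive. R is not transitive, so not valid.

A, B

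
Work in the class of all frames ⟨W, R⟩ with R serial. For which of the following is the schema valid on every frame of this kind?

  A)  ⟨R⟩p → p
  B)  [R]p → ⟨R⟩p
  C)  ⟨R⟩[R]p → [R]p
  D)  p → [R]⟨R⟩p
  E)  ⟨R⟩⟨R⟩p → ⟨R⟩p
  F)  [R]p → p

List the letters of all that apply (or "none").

(A) ⟨R⟩p → p is valid only on frames where every R-edge is a self-loop. Such an R need not be a subset of the identity — not valid.
(B) axiom D: valid iff R is serial. Every such R is serial — valid.
(C) ⟨R⟩[R]p → [R]p is the dual of axiom 5; it is valid on a frame exactly when R is euclidean. Such an R need not be euclidean, so not valid.
(D) axiom B: valid iff R is symmetric. Such an R need not be symmetric — not valid.
(E) ⟨R⟩⟨R⟩p → ⟨R⟩p is the dual of axiom 4; it is valid on a frame exactly when R is transitive. Such an R need not be transitive, so not valid.
(F) [R]p → p is axiom T, which corresponds to reflexivity. Such an R need not be reflexive — not valid.

B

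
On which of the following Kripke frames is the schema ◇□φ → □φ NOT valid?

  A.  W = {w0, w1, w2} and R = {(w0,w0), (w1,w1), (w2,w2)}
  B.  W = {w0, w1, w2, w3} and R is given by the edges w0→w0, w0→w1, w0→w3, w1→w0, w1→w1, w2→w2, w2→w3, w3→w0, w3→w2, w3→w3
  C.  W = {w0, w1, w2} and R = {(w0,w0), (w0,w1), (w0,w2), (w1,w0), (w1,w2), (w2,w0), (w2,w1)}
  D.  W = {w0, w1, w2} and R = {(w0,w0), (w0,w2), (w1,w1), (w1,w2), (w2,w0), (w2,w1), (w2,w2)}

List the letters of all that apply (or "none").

The schema ◇□φ → □φ is the dual of axiom 5; it is valid on a frame iff R is euclidean.
(A) R is euclidean (any two R-successors of the same world are R-related), so the schema is valid here.
(B) R is not euclidean (w0 R w1 and w0 R w3 but not w1 R w3), so the schema fails here.
(C) R is not euclidean (w0 R w1 and w0 R w1 but not w1 R w1), so the schema fails here.
(D) R is not euclidean (w2 R w0 and w2 R w1 but not w0 R w1), so the schema fails here.

B, C, D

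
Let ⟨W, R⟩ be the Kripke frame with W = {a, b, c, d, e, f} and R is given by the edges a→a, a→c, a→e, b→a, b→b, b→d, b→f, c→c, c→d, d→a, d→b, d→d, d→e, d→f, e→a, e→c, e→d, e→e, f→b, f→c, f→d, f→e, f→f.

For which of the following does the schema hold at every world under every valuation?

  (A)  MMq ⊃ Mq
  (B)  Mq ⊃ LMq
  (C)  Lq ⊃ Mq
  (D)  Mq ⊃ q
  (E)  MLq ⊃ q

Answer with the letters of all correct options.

R is not symmetric: a R c but not c R a.
R is not transitive: a R c and c R d but not a R d.
R is not euclidean: a R c and a R a but not c R a.
R is serial: every world has an R-successor.
R is not a subset of the identity: a R c with a ≠ c.
(A) MMq ⊃ Mq (the dual of axiom 4) characterises the transitive frames. R is not transitive — not valid.
(B) Mq ⊃ LMq is axiom 5, which corresponds to the euclidean property. R is not euclidean — not valid.
(C) Lq ⊃ Mq (axiom D) characterises the serial frames. R is serial — valid.
(D) Mq ⊃ q is the converse of T; it holds exactly when R ⊆ identity. Here R ⊄ identity — not valid.
(E) MLq ⊃ q (the dual of axiom B) characterises the symmetric frames. R is not symmetric — not valid.

C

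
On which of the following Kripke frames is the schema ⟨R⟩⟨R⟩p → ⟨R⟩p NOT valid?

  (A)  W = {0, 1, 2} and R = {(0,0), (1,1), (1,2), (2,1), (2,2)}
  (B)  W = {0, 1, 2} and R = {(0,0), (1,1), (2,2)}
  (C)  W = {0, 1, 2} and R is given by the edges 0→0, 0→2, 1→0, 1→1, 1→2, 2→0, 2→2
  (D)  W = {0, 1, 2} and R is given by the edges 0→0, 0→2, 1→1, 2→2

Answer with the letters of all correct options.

The schema ⟨R⟩⟨R⟩p → ⟨R⟩p is the dual of axiom 4; it is valid on a frame iff R is transitive.
(A) R is transitive (R is closed under composition), so the schema is valid here.
(B) R is transitive (R is closed under composition), so the schema is valid here.
(C) R is transitive (R is closed under composition), so the schema is valid here.
(D) R is transitive (R is closed under composition), so the schema is valid here.

none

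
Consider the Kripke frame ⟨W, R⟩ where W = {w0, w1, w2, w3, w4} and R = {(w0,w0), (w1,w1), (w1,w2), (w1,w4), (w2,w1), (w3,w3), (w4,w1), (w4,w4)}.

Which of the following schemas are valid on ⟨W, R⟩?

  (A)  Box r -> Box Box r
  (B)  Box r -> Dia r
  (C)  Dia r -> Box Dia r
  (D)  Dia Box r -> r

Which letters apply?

B, D

R is symmetric: every R-edge is matched by its reverse.
R is not transitive: w2 R w1 and w1 R w2 but not w2 R w2.
R is not euclidean: w1 R w2 and w1 R w4 but not w2 R w4.
R is serial: every world has an R-successor.
(A) Box r -> Box Box r is axiom 4; it is valid on a frame exactly when R is transitive. R is not transitive, so not valid.
(B) Box r -> Dia r is axiom D, which corresponds to seriality. R is serial — valid.
(C) axiom 5: valid iff R is euclidean. R is not euclidean — not valid.
(D) Dia Box r -> r is the dual of axiom B, which corresponds to symmetry. R is symmetric — valid.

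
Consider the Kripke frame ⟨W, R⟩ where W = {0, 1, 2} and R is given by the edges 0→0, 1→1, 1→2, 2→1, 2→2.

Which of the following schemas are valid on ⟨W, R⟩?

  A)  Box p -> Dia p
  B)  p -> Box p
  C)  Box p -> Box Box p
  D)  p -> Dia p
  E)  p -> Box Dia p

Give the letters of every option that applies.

R is reflexive: each world relates to itself.
R is symmetric: every R-edge is matched by its reverse.
R is transitive: R is closed under composition.
R is serial: every world has an R-successor.
R is not a subset of the identity: 1 R 2 with 1 ≠ 2.
(A) Box p -> Dia p is axiom D; it is valid on a frame exactly when R is serial. R is serial, so valid.
(B) p -> Box p is equivalent to ◇p→p; it holds exactly when R ⊆ identity. Here R ⊄ identity — not valid.
(C) Box p -> Box Box p is axiom 4, which corresponds to transitivity. R is transitive — valid.
(D) p -> Dia p (the dual of axiom T) characterises the reflexive frames. R is reflexive — valid.
(E) p -> Box Dia p is axiom B; it is valid on a frame exactly when R is symmetric. R is symmetric, so valid.

A, C, D, E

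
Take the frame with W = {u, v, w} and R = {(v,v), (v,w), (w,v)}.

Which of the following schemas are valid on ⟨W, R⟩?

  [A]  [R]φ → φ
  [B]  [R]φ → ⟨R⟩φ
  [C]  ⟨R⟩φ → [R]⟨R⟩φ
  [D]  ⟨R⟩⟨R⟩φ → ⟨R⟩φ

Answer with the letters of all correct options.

R is not reflexive: not u R u.
R is not transitive: w R v and v R w but not w R w.
R is not euclidean: v R w and v R w but not w R w.
R is not serial: u has no R-successor.
(A) [R]φ → φ is axiom T; it is valid on a frame exactly when R is reflexive. R is not reflexive, so not valid.
(B) axiom D: valid iff R is serial. R is not serial — not valid.
(C) axiom 5: valid iff R is euclidean. R is not euclidean — not valid.
(D) ⟨R⟩⟨R⟩φ → ⟨R⟩φ (the dual of axiom 4) characterises the transitive frames. R is not transitive — not valid.

none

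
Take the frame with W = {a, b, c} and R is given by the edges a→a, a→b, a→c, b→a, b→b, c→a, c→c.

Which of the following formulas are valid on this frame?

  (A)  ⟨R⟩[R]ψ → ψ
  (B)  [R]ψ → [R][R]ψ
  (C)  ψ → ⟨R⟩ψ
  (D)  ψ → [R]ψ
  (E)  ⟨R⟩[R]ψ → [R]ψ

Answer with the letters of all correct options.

A, C

R is reflexive: each world relates to itself.
R is symmetric: every R-edge is matched by its reverse.
R is not transitive: b R a and a R c but not b R c.
R is not euclidean: a R b and a R c but not b R c.
R is not a subset of the identity: a R b with a ≠ b.
(A) ⟨R⟩[R]ψ → ψ is the dual of axiom B; it is valid on a frame exactly when R is symmetric. R is symmetric, so valid.
(B) [R]ψ → [R][R]ψ is axiom 4, which corresponds to transitivity. R is not transitive — not valid.
(C) the dual of axiom T: valid iff R is reflexive. R is reflexive — valid.
(D) ψ → [R]ψ is equivalent to ◇p→p; it holds exactly when R ⊆ identity. Here R ⊄ identity — not valid.
(E) the dual of axiom 5: valid iff R is euclidean. R is not euclidean — not valid.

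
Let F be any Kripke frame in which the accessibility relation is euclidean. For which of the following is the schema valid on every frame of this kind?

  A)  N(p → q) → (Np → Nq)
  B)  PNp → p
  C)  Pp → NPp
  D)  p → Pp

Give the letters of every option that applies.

A, C

(A) this is just K, valid on every normal frame.
(B) PNp → p (the dual of axiom B) characterises the symmetric frames. Such an R need not be symmetric — not valid.
(C) Pp → NPp is axiom 5; it is valid on a frame exactly when R is euclidean. Every such R is euclidean, so valid.
(D) p → Pp (the dual of axiom T) characterises the reflexive frames. Such an R need not be reflexive — not valid.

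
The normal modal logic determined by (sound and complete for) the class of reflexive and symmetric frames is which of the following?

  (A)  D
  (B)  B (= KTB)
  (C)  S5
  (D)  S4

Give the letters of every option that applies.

B

(A) D is determined by the class of serial frames.
(B) B (= KTB) is determined by exactly this class.
(C) S5 is determined by the class of reflexive, symmetric, and transitive frames.
(D) S4 is determined by the class of reflexive and transitive frames.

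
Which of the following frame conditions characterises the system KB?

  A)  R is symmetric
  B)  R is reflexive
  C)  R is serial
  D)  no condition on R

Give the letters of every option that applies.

A

(A) KB is sound and complete for exactly this class.
(B) this class determines T (= KT), not KB.
(C) this class determines D, not KB.
(D) this class determines K, not KB.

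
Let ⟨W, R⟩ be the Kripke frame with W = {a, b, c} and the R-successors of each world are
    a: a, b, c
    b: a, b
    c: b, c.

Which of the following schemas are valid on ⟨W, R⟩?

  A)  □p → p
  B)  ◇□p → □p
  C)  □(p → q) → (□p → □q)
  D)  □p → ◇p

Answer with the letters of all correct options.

R is reflexive: each world relates to itself.
R is not euclidean: a R b and a R c but not b R c.
R is serial: every world has an R-successor.
(A) □p → p (axiom T) characterises the reflexive frames. R is reflexive — valid.
(B) ◇□p → □p is the dual of axiom 5; it is valid on a frame exactly when R is euclidean. R is not euclidean, so not valid.
(C) □(p → q) → (□p → □q) is the K axiom; it holds on all frames — valid.
(D) □p → ◇p is axiom D; it is valid on a frame exactly when R is serial. R is serial, so valid.

A, C, D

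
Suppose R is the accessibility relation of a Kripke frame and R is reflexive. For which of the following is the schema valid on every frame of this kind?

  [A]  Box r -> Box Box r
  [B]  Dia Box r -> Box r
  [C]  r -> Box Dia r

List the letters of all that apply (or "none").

A reflexive relation is serial.
(A) axiom 4: valid iff R is transitive. Such an R need not be transitive — not valid.
(B) the dual of axiom 5: valid iff R is euclidean. Such an R need not be euclidean — not valid.
(C) r -> Box Dia r is axiom B; it is valid on a frame exactly when R is symmetric. Such an R need not be symmetric, so not valid.

none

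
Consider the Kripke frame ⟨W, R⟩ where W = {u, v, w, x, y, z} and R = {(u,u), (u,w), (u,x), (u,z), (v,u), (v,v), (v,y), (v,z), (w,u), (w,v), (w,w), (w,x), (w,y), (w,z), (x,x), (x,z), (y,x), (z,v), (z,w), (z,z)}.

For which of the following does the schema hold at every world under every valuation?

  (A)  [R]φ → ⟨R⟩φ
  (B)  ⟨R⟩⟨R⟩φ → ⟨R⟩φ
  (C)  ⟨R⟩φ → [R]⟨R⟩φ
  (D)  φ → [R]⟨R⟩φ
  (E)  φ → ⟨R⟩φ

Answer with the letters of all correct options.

R is not reflexive: not y R y.
R is not symmetric: u R x but not x R u.
R is not transitive: u R w and w R v but not u R v.
R is not euclidean: u R x and u R u but not x R u.
R is serial: every world has an R-successor.
(A) axiom D: valid iff R is serial. R is serial — valid.
(B) ⟨R⟩⟨R⟩φ → ⟨R⟩φ is the dual of axiom 4, which corresponds to transitivity. R is not transitive — not valid.
(C) axiom 5: valid iff R is euclidean. R is not euclidean — not valid.
(D) axiom B: valid iff R is symmetric. R is not symmetric — not valid.
(E) φ → ⟨R⟩φ (the dual of axiom T) characterises the reflexive frames. R is not reflexive — not valid.

A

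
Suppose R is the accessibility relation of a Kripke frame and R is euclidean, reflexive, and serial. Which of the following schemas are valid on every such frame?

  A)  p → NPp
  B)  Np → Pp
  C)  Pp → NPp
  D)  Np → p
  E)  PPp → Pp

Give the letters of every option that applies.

A, B, C, D, E

A relation that is euclidean, reflexive, and serial is also symmetric and transitive.
(A) p → NPp is axiom B; it is valid on a frame exactly when R is symmetric. Every such R is symmetric, so valid.
(B) axiom D: valid iff R is serial. Every such R is serial — valid.
(C) Pp → NPp is axiom 5; it is valid on a frame exactly when R is euclidean. Every such R is euclidean, so valid.
(D) axiom T: valid iff R is reflexive. Every such R is reflexive — valid.
(E) the dual of axiom 4: valid iff R is transitive. Every such R is transitive — valid.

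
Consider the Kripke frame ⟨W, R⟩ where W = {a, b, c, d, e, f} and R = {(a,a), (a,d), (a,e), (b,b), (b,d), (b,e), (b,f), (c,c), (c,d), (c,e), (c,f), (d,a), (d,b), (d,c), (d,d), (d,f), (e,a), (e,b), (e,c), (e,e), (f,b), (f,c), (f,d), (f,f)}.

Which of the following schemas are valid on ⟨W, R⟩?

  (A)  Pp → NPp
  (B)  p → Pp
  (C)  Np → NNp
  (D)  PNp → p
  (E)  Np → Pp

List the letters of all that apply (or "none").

R is reflexive: each world relates to itself.
R is symmetric: every R-edge is matched by its reverse.
R is not transitive: a R d and d R b but not a R b.
R is not euclidean: a R d and a R e but not d R e.
R is serial: every world has an R-successor.
(A) Pp → NPp is axiom 5, which corresponds to the euclidean property. R is not euclidean — not valid.
(B) p → Pp is the dual of axiom T, which corresponds to reflexivity. R is reflexive — valid.
(C) Np → NNp is axiom 4; it is valid on a frame exactly when R is transitive. R is not transitive, so not valid.
(D) the dual of axiom B: valid iff R is symmetric. R is symmetric — valid.
(E) Np → Pp is axiom D, which corresponds to seriality. R is serial — valid.

B, D, E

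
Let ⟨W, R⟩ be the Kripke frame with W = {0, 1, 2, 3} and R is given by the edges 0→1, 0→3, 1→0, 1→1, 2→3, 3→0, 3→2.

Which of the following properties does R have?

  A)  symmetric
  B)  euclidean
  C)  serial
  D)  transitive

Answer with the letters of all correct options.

A, C

(A) symmetric: every R-edge is matched by its reverse.
(B) not euclidean: 0 R 1 and 0 R 3 but not 1 R 3.
(C) serial: every world has an R-successor.
(D) not transitive: 0 R 1 and 1 R 0 but not 0 R 0.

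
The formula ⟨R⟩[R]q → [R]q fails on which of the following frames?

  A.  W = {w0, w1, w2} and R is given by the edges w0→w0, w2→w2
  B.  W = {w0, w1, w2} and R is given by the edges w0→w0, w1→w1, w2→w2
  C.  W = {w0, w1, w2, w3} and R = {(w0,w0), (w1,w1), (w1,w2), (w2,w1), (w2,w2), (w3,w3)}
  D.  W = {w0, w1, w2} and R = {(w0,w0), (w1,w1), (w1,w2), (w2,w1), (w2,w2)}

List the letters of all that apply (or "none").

The schema ⟨R⟩[R]q → [R]q is the dual of axiom 5; it is valid on a frame iff R is euclidean.
(A) R is euclidean (any two R-successors of the same world are R-related), so the schema is valid here.
(B) R is euclidean (any two R-successors of the same world are R-related), so the schema is valid here.
(C) R is euclidean (any two R-successors of the same world are R-related), so the schema is valid here.
(D) R is euclidean (any two R-successors of the same world are R-related), so the schema is valid here.

none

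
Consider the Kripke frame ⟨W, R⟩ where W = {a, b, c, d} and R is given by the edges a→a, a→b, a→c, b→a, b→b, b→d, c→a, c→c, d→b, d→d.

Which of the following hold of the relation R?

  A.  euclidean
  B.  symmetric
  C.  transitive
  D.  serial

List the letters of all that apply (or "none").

B, D

(A) not euclidean: a R b and a R c but not b R c.
(B) symmetric: every R-edge is matched by its reverse.
(C) not transitive: a R b and b R d but not a R d.
(D) serial: every world has an R-successor.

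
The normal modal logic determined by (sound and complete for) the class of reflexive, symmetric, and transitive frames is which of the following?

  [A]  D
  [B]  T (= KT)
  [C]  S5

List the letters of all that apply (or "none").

(A) D is determined by the class of serial frames.
(B) T (= KT) is determined by the class of reflexive frames.
(C) S5 is determined by exactly this class.

C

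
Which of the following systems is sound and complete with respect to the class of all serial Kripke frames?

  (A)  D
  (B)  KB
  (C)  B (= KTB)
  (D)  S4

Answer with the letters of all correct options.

(A) D is determined by exactly this class.
(B) KB is determined by the class of symmetric frames.
(C) B (= KTB) is determined by the class of reflexive and symmetric frames.
(D) S4 is determined by the class of reflexive and transitive frames.

A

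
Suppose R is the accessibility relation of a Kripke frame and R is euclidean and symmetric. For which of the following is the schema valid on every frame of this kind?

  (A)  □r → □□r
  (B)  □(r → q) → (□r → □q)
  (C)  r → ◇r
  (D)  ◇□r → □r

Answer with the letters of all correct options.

A, B, D

A symmetric euclidean relation is transitive (uRv and vRw give vRu by symmetry, then uRw by the euclidean condition, applied at v).
(A) □r → □□r is axiom 4; it is valid on a frame exactly when R is transitive. Every such R is transitive, so valid.
(B) □(r → q) → (□r → □q) is the K axiom; it holds on all frames — valid.
(C) the dual of axiom T: valid iff R is reflexive. Such an R need not be reflexive — not valid.
(D) ◇□r → □r (the dual of axiom 5) characterises the euclidean frames. Every such R is euclidean — valid.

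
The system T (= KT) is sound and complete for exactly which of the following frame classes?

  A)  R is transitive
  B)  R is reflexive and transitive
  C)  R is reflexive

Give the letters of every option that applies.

C

(A) this class determines K4, not T (= KT).
(B) this class determines S4, not T (= KT).
(C) T (= KT) is sound and complete for exactly this class.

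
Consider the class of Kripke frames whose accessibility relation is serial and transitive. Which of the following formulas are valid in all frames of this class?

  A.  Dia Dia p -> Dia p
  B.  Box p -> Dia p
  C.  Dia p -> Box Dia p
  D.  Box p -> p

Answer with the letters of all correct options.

A, B

(A) the dual of axiom 4: valid iff R is transitive. Every such R is transitive — valid.
(B) Box p -> Dia p (axiom D) characterises the serial frames. Every such R is serial — valid.
(C) Dia p -> Box Dia p is axiom 5, which corresponds to the euclidean property. Such an R need not be euclidean — not valid.
(D) Box p -> p (axiom T) characterises the reflexive frames. Such an R need not be reflexive — not valid.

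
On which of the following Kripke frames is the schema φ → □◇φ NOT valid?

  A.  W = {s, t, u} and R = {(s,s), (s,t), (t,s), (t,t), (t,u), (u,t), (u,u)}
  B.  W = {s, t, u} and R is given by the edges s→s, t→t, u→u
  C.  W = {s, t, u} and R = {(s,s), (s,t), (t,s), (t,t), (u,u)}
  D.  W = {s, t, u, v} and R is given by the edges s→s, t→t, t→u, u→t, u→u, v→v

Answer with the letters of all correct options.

none

The schema φ → □◇φ is axiom B; it is valid on a frame iff R is symmetric.
(A) R is symmetric (every R-edge is matched by its reverse), so the schema is valid here.
(B) R is symmetric (every R-edge is matched by its reverse), so the schema is valid here.
(C) R is symmetric (every R-edge is matched by its reverse), so the schema is valid here.
(D) R is symmetric (every R-edge is matched by its reverse), so the schema is valid here.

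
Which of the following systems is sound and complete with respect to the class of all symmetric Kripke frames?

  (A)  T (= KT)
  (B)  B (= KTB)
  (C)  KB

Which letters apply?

C

(A) T (= KT) is determined by the class of reflexive frames.
(B) B (= KTB) is determined by the class of reflexive and symmetric frames.
(C) KB is determined by exactly this class.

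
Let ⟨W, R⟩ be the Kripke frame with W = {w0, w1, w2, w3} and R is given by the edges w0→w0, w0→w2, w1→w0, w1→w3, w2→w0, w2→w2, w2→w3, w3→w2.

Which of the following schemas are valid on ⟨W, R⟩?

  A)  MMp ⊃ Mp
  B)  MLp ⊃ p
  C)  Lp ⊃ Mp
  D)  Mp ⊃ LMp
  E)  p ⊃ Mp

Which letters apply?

R is not reflexive: not w1 R w1.
R is not symmetric: w1 R w0 but not w0 R w1.
R is not transitive: w0 R w2 and w2 R w3 but not w0 R w3.
R is not euclidean: w1 R w0 and w1 R w3 but not w0 R w3.
R is serial: every world has an R-successor.
(A) the dual of axiom 4: valid iff R is transitive. R is not transitive — not valid.
(B) MLp ⊃ p (the dual of axiom B) characterises the symmetric frames. R is not symmetric — not valid.
(C) Lp ⊃ Mp is axiom D; it is valid on a frame exactly when R is serial. R is serial, so valid.
(D) Mp ⊃ LMp is axiom 5, which corresponds to the euclidean property. R is not euclidean — not valid.
(E) the dual of axiom T: valid iff R is reflexive. R is not reflexive — not valid.

C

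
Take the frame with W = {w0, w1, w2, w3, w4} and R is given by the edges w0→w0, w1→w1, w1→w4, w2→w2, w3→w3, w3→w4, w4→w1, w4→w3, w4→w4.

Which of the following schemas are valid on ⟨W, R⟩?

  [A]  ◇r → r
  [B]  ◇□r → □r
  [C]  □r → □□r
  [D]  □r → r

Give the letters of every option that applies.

D

R is reflexive: each world relates to itself.
R is not transitive: w1 R w4 and w4 R w3 but not w1 R w3.
R is not euclidean: w4 R w1 and w4 R w3 but not w1 R w3.
R is not a subset of the identity: w1 R w4 with w1 ≠ w4.
(A) ◇r → r is the converse of T; it holds exactly when R ⊆ identity. Here R ⊄ identity — not valid.
(B) ◇□r → □r (the dual of axiom 5) characterises the euclidean frames. R is not euclidean — not valid.
(C) □r → □□r (axiom 4) characterises the transitive frames. R is not transitive — not valid.
(D) □r → r (axiom T) characterises the reflexive frames. R is reflexive — valid.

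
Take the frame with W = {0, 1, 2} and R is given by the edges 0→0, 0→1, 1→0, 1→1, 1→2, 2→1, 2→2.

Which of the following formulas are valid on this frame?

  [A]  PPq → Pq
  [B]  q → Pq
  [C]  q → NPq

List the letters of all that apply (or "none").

R is reflexive: each world relates to itself.
R is symmetric: every R-edge is matched by its reverse.
R is not transitive: 0 R 1 and 1 R 2 but not 0 R 2.
(A) PPq → Pq (the dual of axiom 4) characterises the transitive frames. R is not transitive — not valid.
(B) q → Pq is the dual of axiom T; it is valid on a frame exactly when R is reflexive. R is reflexive, so valid.
(C) q → NPq (axiom B) characterises the symmetric frames. R is symmetric — valid.

B, C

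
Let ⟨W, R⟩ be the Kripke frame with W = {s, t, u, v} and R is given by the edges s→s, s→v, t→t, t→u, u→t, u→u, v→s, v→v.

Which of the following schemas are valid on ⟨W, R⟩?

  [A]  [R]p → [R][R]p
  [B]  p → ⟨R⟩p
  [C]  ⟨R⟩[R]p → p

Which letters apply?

R is reflexive: each world relates to itself.
R is symmetric: every R-edge is matched by its reverse.
R is transitive: R is closed under composition.
(A) axiom 4: valid iff R is transitive. R is transitive — valid.
(B) p → ⟨R⟩p is the dual of axiom T; it is valid on a frame exactly when R is reflexive. R is reflexive, so valid.
(C) the dual of axiom B: valid iff R is symmetric. R is symmetric — valid.

A, B, C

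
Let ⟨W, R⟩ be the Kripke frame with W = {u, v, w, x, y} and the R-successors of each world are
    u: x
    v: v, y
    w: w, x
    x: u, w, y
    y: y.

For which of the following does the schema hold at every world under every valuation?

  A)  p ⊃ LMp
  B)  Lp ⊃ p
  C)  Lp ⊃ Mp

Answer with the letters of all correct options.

R is not reflexive: not u R u.
R is not symmetric: v R y but not y R v.
R is serial: every world has an R-successor.
(A) p ⊃ LMp is axiom B; it is valid on a frame exactly when R is symmetric. R is not symmetric, so not valid.
(B) Lp ⊃ p (axiom T) characterises the reflexive frames. R is not reflexive — not valid.
(C) Lp ⊃ Mp (axiom D) characterises the serial frames. R is serial — valid.

C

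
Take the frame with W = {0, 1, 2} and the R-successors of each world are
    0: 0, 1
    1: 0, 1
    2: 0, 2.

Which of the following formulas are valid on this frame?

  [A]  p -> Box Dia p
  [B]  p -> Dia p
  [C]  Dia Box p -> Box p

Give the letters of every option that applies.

R is reflexive: each world relates to itself.
R is not symmetric: 2 R 0 but not 0 R 2.
R is not euclidean: 2 R 0 and 2 R 2 but not 0 R 2.
(A) p -> Box Dia p (axiom B) characterises the symmetric frames. R is not symmetric — not valid.
(B) p -> Dia p (the dual of axiom T) characterises the reflexive frames. R is reflexive — valid.
(C) Dia Box p -> Box p is the dual of axiom 5, which corresponds to the euclidean property. R is not euclidean — not valid.

B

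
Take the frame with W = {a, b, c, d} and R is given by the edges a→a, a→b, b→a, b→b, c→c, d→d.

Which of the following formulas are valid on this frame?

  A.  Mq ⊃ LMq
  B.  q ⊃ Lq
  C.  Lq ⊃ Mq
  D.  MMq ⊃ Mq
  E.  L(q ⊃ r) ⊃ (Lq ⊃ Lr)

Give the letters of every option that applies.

R is transitive: R is closed under composition.
R is euclidean: any two R-successors of the same world are R-related.
R is serial: every world has an R-successor.
R is not a subset of the identity: a R b with a ≠ b.
(A) Mq ⊃ LMq is axiom 5, which corresponds to the euclidean property. R is euclidean — valid.
(B) q ⊃ Lq (equivalent to ◇p→p) corresponds to R being a subset of the identity. Here R ⊄ identity, so not valid.
(C) Lq ⊃ Mq is axiom D, which corresponds to seriality. R is serial — valid.
(D) MMq ⊃ Mq is the dual of axiom 4, which corresponds to transitivity. R is transitive — valid.
(E) L(q ⊃ r) ⊃ (Lq ⊃ Lr) is the K axiom; it holds on all frames — valid.

A, C, D, E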